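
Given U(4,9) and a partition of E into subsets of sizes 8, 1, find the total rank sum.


r(Ai) = min(|Ai|, 4) for each part.
Sum = min(8,4) + min(1,4)
    = 4 + 1
    = 5.

5


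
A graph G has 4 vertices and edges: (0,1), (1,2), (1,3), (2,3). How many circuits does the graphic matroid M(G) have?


A circuit in a graphic matroid = edge set of a simple cycle.
G has 4 vertices and 4 edges.
Enumerating all minimal edge subsets forming cycles...
Total circuits found: 1.

1


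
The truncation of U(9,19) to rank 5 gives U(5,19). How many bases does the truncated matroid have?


Truncating U(9,19) to rank 5 gives U(5,19).
Bases of U(5,19) are all 5-element subsets of 19 elements.
Number of bases = C(19,5) = 11628.

11628


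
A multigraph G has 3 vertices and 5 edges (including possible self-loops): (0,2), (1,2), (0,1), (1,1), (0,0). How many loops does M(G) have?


In a graphic matroid, a loop is a self-loop edge (u,u) with rank 0.
Examining all 5 edges for self-loops...
Self-loops found: (1,1), (0,0)
Number of loops = 2.

2


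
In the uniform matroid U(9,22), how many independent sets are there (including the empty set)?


Independent sets of U(9,22) are all subsets of size <= 9.
Count = C(22,0) + C(22,1) + C(22,2) + C(22,3) + C(22,4) + C(22,5) + C(22,6) + C(22,7) + C(22,8) + C(22,9)
     = 1 + 22 + 231 + 1540 + 7315 + 26334 + 74613 + 170544 + 319770 + 497420
     = 1097790.

1097790


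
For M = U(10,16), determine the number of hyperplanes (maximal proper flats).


Hyperplanes of U(10,16) are flats of rank 9.
In a uniform matroid, these are exactly the (9)-element subsets.
Count = C(16,9) = 16! / (9! * 7!) = 11440.

11440


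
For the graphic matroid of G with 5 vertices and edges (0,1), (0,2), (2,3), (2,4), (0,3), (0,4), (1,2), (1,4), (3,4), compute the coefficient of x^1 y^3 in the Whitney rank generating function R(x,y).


R(x,y) = sum over A in 2^E of x^(r(E)-r(A)) * y^(|A|-r(A)).
G has 5 vertices, 9 edges. r(E) = 4.
Enumerate all 2^9 = 512 subsets.
Count subsets with r(E)-r(A)=1 and |A|-r(A)=3: 2.

2


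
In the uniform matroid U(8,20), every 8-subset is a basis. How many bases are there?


Bases of U(8,20) are all 8-element subsets of the 20-element ground set.
Number of bases = C(20,8).
C(20,8) = 20! / (8! * 12!) = 125970.

125970


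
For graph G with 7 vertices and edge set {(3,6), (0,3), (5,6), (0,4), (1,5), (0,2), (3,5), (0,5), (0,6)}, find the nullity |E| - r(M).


Cycle rank (nullity) = |E| - r(M) = |E| - (|V| - c).
|E| = 9, |V| = 7, c = 1.
Nullity = 9 - (7 - 1) = 9 - 6 = 3.

3


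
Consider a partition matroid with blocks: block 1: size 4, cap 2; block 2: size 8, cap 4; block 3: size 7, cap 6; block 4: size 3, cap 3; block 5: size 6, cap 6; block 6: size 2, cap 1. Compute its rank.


Rank of a partition matroid = sum of min(|Si|, ci) for each block.
= min(4,2) + min(8,4) + min(7,6) + min(3,3) + min(6,6) + min(2,1)
= 2 + 4 + 6 + 3 + 6 + 1
= 22.

22


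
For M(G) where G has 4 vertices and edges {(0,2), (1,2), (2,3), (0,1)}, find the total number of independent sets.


An independent set in a graphic matroid is an acyclic edge subset.
G has 4 vertices and 4 edges.
Enumerate all 2^4 = 16 subsets, checking for acyclicity.
Total independent sets = 14.

14


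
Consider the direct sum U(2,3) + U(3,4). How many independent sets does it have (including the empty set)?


For a direct sum, |I(M1+M2)| = |I(M1)| * |I(M2)|.
|I(U(2,3))| = sum C(3,k) for k=0..2 = 7.
|I(U(3,4))| = sum C(4,k) for k=0..3 = 15.
Total = 7 * 15 = 105.

105


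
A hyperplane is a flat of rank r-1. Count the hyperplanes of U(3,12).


Hyperplanes of U(3,12) are flats of rank 2.
In a uniform matroid, these are exactly the (2)-element subsets.
Count = (12 choose 2) = 66.

66


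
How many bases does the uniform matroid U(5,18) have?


Bases of U(5,18) are all 5-element subsets of the 18-element ground set.
Number of bases = C(18,5).
C(18,5) = 18! / (5! * 13!) = 8568.

8568


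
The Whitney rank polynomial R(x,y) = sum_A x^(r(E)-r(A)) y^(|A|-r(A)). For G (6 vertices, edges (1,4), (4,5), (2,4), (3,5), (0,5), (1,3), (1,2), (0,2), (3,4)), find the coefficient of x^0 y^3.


R(x,y) = sum over A in 2^E of x^(r(E)-r(A)) * y^(|A|-r(A)).
G has 6 vertices, 9 edges. r(E) = 5.
Enumerate all 2^9 = 512 subsets.
Count subsets with r(E)-r(A)=0 and |A|-r(A)=3: 9.

9


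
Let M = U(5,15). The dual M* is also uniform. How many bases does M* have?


The dual of U(r,n) is U(n-r, n) = U(10,15).
Bases of U(10,15) are all (10)-element subsets.
|B(M*)| = (15 choose 10) = 3003.

3003


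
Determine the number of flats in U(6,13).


Flats of U(6,13): every subset of size < 6 is a flat, plus E itself.
Count = (13 choose 0) + (13 choose 1) + (13 choose 2) + (13 choose 3) + (13 choose 4) + (13 choose 5) + 1
     = 1 + 13 + 78 + 286 + 715 + 1287 + 1
     = 2381.

2381


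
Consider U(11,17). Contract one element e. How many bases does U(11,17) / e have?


Contracting e from U(11,17) gives U(10,16).
Bases of U(10,16) = (16 choose 10) = 8008.

8008


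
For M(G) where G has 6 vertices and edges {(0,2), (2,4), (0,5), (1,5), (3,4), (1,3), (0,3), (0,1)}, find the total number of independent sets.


An independent set in a graphic matroid is an acyclic edge subset.
G has 6 vertices and 8 edges.
Enumerate all 2^8 = 256 subsets, checking for acyclicity.
Total independent sets = 178.

178


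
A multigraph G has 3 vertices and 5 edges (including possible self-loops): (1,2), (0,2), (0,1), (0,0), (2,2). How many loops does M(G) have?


In a graphic matroid, a loop is a self-loop edge (u,u) with rank 0.
Examining all 5 edges for self-loops...
Self-loops found: (0,0), (2,2)
Number of loops = 2.

2


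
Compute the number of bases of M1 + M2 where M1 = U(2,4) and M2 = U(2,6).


Bases of a direct sum M1 + M2: |B| = |B(M1)| * |B(M2)|.
|B(U(2,4))| = C(4,2) = 6.
|B(U(2,6))| = C(6,2) = 15.
Total bases = 6 * 15 = 90.

90


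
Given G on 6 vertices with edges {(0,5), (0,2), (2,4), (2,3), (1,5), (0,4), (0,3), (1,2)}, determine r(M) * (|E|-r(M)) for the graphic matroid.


r(M) = |V| - c = 6 - 1 = 5.
nullity = |E| - r(M) = 8 - 5 = 3.
Product = 5 * 3 = 15.

15


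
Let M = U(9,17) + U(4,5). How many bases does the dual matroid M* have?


(M1+M2)* = M1* + M2*.
M1* = U(8,17), bases: C(17,8) = 24310.
M2* = U(1,5), bases: C(5,1) = 5.
|B(M*)| = 24310 * 5 = 121550.

121550


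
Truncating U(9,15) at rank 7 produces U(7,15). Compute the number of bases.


Truncating U(9,15) to rank 7 gives U(7,15).
Bases of U(7,15) are all 7-element subsets of 15 elements.
Number of bases = (15 choose 7) = 6435.

6435


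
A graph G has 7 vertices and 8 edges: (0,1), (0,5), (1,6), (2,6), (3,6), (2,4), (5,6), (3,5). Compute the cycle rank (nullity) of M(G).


Cycle rank (nullity) = |E| - r(M) = |E| - (|V| - c).
|E| = 8, |V| = 7, c = 1.
Nullity = 8 - (7 - 1) = 8 - 6 = 2.

2


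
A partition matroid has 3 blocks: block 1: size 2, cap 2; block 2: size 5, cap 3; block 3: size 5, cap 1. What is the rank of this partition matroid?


Rank of a partition matroid = sum of min(|Si|, ci) for each block.
= min(2,2) + min(5,3) + min(5,1)
= 2 + 3 + 1
= 6.

6


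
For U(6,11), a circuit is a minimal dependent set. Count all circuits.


In U(6,11), circuits are the (7)-element subsets.
Any set of 7 elements is dependent, and removing any one element gives
an independent set of size 6, so it is a minimal dependent set.
Number of circuits = C(11,7) = 330.

330


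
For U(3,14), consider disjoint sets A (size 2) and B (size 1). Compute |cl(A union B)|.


|A union B| = 2 + 1 = 3 (disjoint).
In U(3,14), cl(S) = S if |S| < 3, else cl(S) = E.
Since 3 >= 3, cl(A union B) = E.
|cl(A union B)| = 14.

14


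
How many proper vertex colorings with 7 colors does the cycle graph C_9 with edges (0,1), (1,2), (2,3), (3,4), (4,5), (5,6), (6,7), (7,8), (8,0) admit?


P(C_9, k) = (k-1)^9 + (-1)^9*(k-1).
P(7) = (6)^9 - 6
= 10077696 - 6 = 10077690.

10077690


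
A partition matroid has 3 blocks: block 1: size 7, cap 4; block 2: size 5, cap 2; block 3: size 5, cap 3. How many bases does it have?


A basis picks exactly ci elements from block i.
Number of bases = product of C(|Si|, ci).
= C(7,4) * C(5,2) * C(5,3)
= 35 * 10 * 10
= 3500.

3500


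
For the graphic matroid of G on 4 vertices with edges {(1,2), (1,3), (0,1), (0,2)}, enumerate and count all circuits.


A circuit in a graphic matroid = edge set of a simple cycle.
G has 4 vertices and 4 edges.
Enumerating all minimal edge subsets forming cycles...
Total circuits found: 1.

1


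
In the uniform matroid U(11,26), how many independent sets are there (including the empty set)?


Independent sets of U(11,26) are all subsets of size <= 11.
Count = C(26,0) + C(26,1) + C(26,2) + C(26,3) + C(26,4) + C(26,5) + C(26,6) + C(26,7) + C(26,8) + C(26,9) + C(26,10) + C(26,11)
     = 1 + 26 + 325 + 2600 + 14950 + 65780 + 230230 + 657800 + 1562275 + 3124550 + 5311735 + 7726160
     = 18696432.

18696432


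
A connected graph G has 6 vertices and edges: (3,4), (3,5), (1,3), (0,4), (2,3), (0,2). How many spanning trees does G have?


By Kirchhoff's matrix tree theorem, the number of spanning trees equals
the determinant of any cofactor of the Laplacian matrix L.
G has 6 vertices and 6 edges.
Computing the (5 x 5) cofactor determinant gives 4.

4


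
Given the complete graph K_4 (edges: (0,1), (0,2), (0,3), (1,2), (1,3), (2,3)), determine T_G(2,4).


T(K_4; x,y) = x^3 + 3x^2 + 4xy + 2x + y^3 + 3y^2 + 2y.
Substituting x=2, y=4:
= 8 + 12 + 32 + 4 + 64 + 48 + 8
= 176.

176


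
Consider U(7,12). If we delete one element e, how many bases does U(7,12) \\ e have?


Deleting e from U(7,12) gives U(7,11) since n > r.
Bases of U(7,11) = C(11,7) = 11! / (7! * 4!) = 330.

330


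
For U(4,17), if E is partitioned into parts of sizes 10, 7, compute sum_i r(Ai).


r(Ai) = min(|Ai|, 4) for each part.
Sum = min(10,4) + min(7,4)
    = 4 + 4
    = 8.

8


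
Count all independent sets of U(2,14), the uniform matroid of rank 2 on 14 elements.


Independent sets of U(2,14) are all subsets of size <= 2.
Count = C(14,0) + C(14,1) + C(14,2)
     = 1 + 14 + 91
     = 106.

106


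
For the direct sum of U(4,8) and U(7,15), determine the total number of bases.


Bases of a direct sum M1 + M2: |B| = |B(M1)| * |B(M2)|.
|B(U(4,8))| = C(8,4) = 70.
|B(U(7,15))| = C(15,7) = 6435.
Total bases = 70 * 6435 = 450450.

450450


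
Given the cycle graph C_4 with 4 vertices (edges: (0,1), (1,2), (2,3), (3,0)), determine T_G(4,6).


T(C_4; x,y) = x + x^2 + ... + x^(3) + y.
T(4,6) = 4^1 + 4^2 + 4^3 + 6
= 4 + 16 + 64 + 6
= 90.

90


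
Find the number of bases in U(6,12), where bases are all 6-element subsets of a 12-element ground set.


Bases of U(6,12) are all 6-element subsets of the 12-element ground set.
Number of bases = C(12,6).
C(12,6) = 924.

924


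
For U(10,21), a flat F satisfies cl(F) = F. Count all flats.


Flats of U(10,21): every subset of size < 10 is a flat, plus E itself.
Count = C(21,0) + C(21,1) + C(21,2) + C(21,3) + C(21,4) + C(21,5) + C(21,6) + C(21,7) + C(21,8) + C(21,9) + 1
     = 1 + 21 + 210 + 1330 + 5985 + 20349 + 54264 + 116280 + 203490 + 293930 + 1
     = 695861.

695861


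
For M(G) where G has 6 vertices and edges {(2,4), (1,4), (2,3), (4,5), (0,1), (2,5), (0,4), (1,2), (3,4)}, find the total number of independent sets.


An independent set in a graphic matroid is an acyclic edge subset.
G has 6 vertices and 9 edges.
Enumerate all 2^9 = 512 subsets, checking for acyclicity.
Total independent sets = 276.

276


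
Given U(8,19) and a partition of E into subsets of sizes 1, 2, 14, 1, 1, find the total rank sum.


r(Ai) = min(|Ai|, 8) for each part.
Sum = min(1,8) + min(2,8) + min(14,8) + min(1,8) + min(1,8)
    = 1 + 2 + 8 + 1 + 1
    = 13.

13


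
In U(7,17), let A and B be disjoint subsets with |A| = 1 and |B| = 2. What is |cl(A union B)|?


|A union B| = 1 + 2 = 3 (disjoint).
In U(7,17), cl(S) = S if |S| < 7, else cl(S) = E.
Since 3 < 7, cl(A union B) = A union B.
|cl(A union B)| = 3.

3


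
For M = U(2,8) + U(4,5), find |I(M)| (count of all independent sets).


For a direct sum, |I(M1+M2)| = |I(M1)| * |I(M2)|.
|I(U(2,8))| = sum C(8,k) for k=0..2 = 37.
|I(U(4,5))| = sum C(5,k) for k=0..4 = 31.
Total = 37 * 31 = 1147.

1147


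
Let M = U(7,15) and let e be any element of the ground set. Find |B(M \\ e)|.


Deleting e from U(7,15) gives U(7,14) since n > r.
Bases of U(7,14) = C(14,7) = 14! / (7! * 7!) = 3432.

3432


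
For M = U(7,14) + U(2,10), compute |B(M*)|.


(M1+M2)* = M1* + M2*.
M1* = U(7,14), bases: C(14,7) = 3432.
M2* = U(8,10), bases: C(10,8) = 45.
|B(M*)| = 3432 * 45 = 154440.

154440


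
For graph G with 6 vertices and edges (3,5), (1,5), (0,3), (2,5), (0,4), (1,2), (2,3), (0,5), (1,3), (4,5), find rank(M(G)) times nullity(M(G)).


r(M) = |V| - c = 6 - 1 = 5.
nullity = |E| - r(M) = 10 - 5 = 5.
Product = 5 * 5 = 25.

25


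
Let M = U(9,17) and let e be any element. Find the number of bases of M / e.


Contracting e from U(9,17) gives U(8,16).
Bases of U(8,16) = (16 choose 8) = 12870.

12870


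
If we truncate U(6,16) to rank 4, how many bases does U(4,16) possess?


Truncating U(6,16) to rank 4 gives U(4,16).
Bases of U(4,16) are all 4-element subsets of 16 elements.
Number of bases = C(16,4) = (16 * 15 * 14 * 13) / (1 * 2 * 3 * 4) = 1820.

1820


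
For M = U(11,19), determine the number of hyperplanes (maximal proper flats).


Hyperplanes of U(11,19) are flats of rank 10.
In a uniform matroid, these are exactly the (10)-element subsets.
Count = C(19,10) = 92378.

92378


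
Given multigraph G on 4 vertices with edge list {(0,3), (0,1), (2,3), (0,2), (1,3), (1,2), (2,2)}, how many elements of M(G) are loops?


In a graphic matroid, a loop is a self-loop edge (u,u) with rank 0.
Examining all 7 edges for self-loops...
Self-loops found: (2,2)
Number of loops = 1.

1


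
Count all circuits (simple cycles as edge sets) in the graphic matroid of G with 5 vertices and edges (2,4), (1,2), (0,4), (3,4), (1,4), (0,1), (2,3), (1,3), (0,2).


A circuit in a graphic matroid = edge set of a simple cycle.
G has 5 vertices and 9 edges.
Enumerating all minimal edge subsets forming cycles...
Total circuits found: 22.

22


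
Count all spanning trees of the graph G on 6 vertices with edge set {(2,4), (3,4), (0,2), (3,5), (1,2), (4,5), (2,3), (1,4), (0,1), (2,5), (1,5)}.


By Kirchhoff's matrix tree theorem, the number of spanning trees equals
the determinant of any cofactor of the Laplacian matrix L.
G has 6 vertices and 11 edges.
Computing the (5 x 5) cofactor determinant gives 185.

185


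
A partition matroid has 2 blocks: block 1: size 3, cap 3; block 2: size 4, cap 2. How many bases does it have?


A basis picks exactly ci elements from block i.
Number of bases = product of C(|Si|, ci).
= C(3,3) * C(4,2)
= 1 * 6
= 6.

6


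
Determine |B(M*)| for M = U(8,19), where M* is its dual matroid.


The dual of U(r,n) is U(n-r, n) = U(11,19).
Bases of U(11,19) are all (11)-element subsets.
|B(M*)| = (19 choose 11) = 75582.

75582


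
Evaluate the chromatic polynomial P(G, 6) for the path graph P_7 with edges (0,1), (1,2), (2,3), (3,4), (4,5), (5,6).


P(P_7, k) = k * (k-1)^(6).
P(6) = 6 * 5^6 = 6 * 15625 = 93750.

93750


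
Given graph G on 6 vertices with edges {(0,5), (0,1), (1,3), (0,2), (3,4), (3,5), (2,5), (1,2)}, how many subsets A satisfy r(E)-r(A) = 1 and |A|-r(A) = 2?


R(x,y) = sum over A in 2^E of x^(r(E)-r(A)) * y^(|A|-r(A)).
G has 6 vertices, 8 edges. r(E) = 5.
Enumerate all 2^8 = 256 subsets.
Count subsets with r(E)-r(A)=1 and |A|-r(A)=2: 8.

8


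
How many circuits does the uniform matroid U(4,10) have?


In U(4,10), circuits are the (5)-element subsets.
Any set of 5 elements is dependent, and removing any one element gives
an independent set of size 4, so it is a minimal dependent set.
Number of circuits = (10 choose 5) = 252.

252


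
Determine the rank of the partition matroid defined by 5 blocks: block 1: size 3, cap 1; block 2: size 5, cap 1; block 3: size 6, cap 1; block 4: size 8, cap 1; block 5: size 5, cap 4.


Rank of a partition matroid = sum of min(|Si|, ci) for each block.
= min(3,1) + min(5,1) + min(6,1) + min(8,1) + min(5,4)
= 1 + 1 + 1 + 1 + 4
= 8.

8


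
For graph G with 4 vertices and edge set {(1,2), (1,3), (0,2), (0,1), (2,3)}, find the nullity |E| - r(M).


Cycle rank (nullity) = |E| - r(M) = |E| - (|V| - c).
|E| = 5, |V| = 4, c = 1.
Nullity = 5 - (4 - 1) = 5 - 3 = 2.

2


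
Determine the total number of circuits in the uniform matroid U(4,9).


In U(4,9), circuits are the (5)-element subsets.
Any set of 5 elements is dependent, and removing any one element gives
an independent set of size 4, so it is a minimal dependent set.
Number of circuits = (9 choose 5) = 126.

126


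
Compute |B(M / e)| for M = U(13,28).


Contracting e from U(13,28) gives U(12,27).
Bases of U(12,27) = C(27,12) = 17383860.

17383860


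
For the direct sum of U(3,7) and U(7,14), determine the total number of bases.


Bases of a direct sum M1 + M2: |B| = |B(M1)| * |B(M2)|.
|B(U(3,7))| = C(7,3) = 35.
|B(U(7,14))| = C(14,7) = 3432.
Total bases = 35 * 3432 = 120120.

120120


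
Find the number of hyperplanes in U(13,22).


Hyperplanes of U(13,22) are flats of rank 12.
In a uniform matroid, these are exactly the (12)-element subsets.
Count = C(22,12) = 22! / (12! * 10!) = 646646.

646646


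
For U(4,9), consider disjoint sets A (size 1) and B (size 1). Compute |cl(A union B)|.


|A union B| = 1 + 1 = 2 (disjoint).
In U(4,9), cl(S) = S if |S| < 4, else cl(S) = E.
Since 2 < 4, cl(A union B) = A union B.
|cl(A union B)| = 2.

2


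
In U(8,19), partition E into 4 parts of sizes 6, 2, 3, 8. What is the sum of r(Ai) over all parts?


r(Ai) = min(|Ai|, 8) for each part.
Sum = min(6,8) + min(2,8) + min(3,8) + min(8,8)
    = 6 + 2 + 3 + 8
    = 19.

19


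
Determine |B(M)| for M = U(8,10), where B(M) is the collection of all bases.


Bases of U(8,10) are all 8-element subsets of the 10-element ground set.
Number of bases = C(10,8).
C(10,8) = 45.

45


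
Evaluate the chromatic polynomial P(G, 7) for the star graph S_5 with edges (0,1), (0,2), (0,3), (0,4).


P(tree, k) = k * (k-1)^(4) for any tree on 5 vertices.
P(7) = 7 * 6^4 = 7 * 1296 = 9072.

9072


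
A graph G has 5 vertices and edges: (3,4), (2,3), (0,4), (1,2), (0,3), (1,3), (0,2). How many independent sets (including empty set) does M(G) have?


An independent set in a graphic matroid is an acyclic edge subset.
G has 5 vertices and 7 edges.
Enumerate all 2^7 = 128 subsets, checking for acyclicity.
Total independent sets = 82.

82


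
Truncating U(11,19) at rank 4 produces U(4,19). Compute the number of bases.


Truncating U(11,19) to rank 4 gives U(4,19).
Bases of U(4,19) are all 4-element subsets of 19 elements.
Number of bases = C(19,4) = (19 * 18 * 17 * 16) / (1 * 2 * 3 * 4) = 3876.

3876


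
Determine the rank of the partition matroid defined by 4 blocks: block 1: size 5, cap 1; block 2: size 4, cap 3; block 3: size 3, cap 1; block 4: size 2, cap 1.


Rank of a partition matroid = sum of min(|Si|, ci) for each block.
= min(5,1) + min(4,3) + min(3,1) + min(2,1)
= 1 + 3 + 1 + 1
= 6.

6


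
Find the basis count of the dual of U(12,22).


The dual of U(r,n) is U(n-r, n) = U(10,22).
Bases of U(10,22) are all (10)-element subsets.
|B(M*)| = C(22,10) = 22! / (10! * 12!) = 646646.

646646


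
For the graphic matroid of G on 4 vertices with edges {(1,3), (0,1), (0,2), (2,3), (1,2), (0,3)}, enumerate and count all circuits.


A circuit in a graphic matroid = edge set of a simple cycle.
G has 4 vertices and 6 edges.
Enumerating all minimal edge subsets forming cycles...
Total circuits found: 7.

7


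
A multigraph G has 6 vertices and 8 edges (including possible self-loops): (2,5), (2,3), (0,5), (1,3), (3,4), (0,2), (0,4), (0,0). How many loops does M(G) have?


In a graphic matroid, a loop is a self-loop edge (u,u) with rank 0.
Examining all 8 edges for self-loops...
Self-loops found: (0,0)
Number of loops = 1.

1


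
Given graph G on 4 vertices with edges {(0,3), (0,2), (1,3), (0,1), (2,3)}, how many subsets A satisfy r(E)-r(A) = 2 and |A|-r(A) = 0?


R(x,y) = sum over A in 2^E of x^(r(E)-r(A)) * y^(|A|-r(A)).
G has 4 vertices, 5 edges. r(E) = 3.
Enumerate all 2^5 = 32 subsets.
Count subsets with r(E)-r(A)=2 and |A|-r(A)=0: 5.

5


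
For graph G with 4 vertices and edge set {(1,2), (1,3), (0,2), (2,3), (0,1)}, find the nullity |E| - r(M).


Cycle rank (nullity) = |E| - r(M) = |E| - (|V| - c).
|E| = 5, |V| = 4, c = 1.
Nullity = 5 - (4 - 1) = 5 - 3 = 2.

2


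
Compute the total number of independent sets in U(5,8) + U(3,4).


For a direct sum, |I(M1+M2)| = |I(M1)| * |I(M2)|.
|I(U(5,8))| = sum C(8,k) for k=0..5 = 219.
|I(U(3,4))| = sum C(4,k) for k=0..3 = 15.
Total = 219 * 15 = 3285.

3285


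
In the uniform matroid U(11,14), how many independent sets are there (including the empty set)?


Independent sets of U(11,14) are all subsets of size <= 11.
Count = C(14,0) + C(14,1) + C(14,2) + C(14,3) + C(14,4) + C(14,5) + C(14,6) + C(14,7) + C(14,8) + C(14,9) + C(14,10) + C(14,11)
     = 1 + 14 + 91 + 364 + 1001 + 2002 + 3003 + 3432 + 3003 + 2002 + 1001 + 364
     = 16278.

16278


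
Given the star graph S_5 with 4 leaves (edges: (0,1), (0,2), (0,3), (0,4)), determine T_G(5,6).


A star on 5 vertices is a tree with 4 edges.
T(x,y) = x^(4) for any tree.
T(5,6) = 5^4 = 625.

625


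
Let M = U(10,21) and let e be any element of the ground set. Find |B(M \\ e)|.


Deleting e from U(10,21) gives U(10,20) since n > r.
Bases of U(10,20) = C(20,10) = 20! / (10! * 10!) = 184756.

184756


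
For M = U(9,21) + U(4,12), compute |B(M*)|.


(M1+M2)* = M1* + M2*.
M1* = U(12,21), bases: C(21,12) = 293930.
M2* = U(8,12), bases: C(12,8) = 495.
|B(M*)| = 293930 * 495 = 145495350.

145495350


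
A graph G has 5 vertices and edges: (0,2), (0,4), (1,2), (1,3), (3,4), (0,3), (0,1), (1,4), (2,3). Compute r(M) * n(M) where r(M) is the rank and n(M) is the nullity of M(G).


r(M) = |V| - c = 5 - 1 = 4.
nullity = |E| - r(M) = 9 - 4 = 5.
Product = 4 * 5 = 20.

20


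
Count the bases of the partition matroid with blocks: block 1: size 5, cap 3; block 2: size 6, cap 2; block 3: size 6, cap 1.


A basis picks exactly ci elements from block i.
Number of bases = product of C(|Si|, ci).
= C(5,3) * C(6,2) * C(6,1)
= 10 * 15 * 6
= 900.

900


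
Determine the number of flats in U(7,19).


Flats of U(7,19): every subset of size < 7 is a flat, plus E itself.
Count = (19 choose 0) + (19 choose 1) + (19 choose 2) + (19 choose 3) + (19 choose 4) + (19 choose 5) + (19 choose 6) + 1
     = 1 + 19 + 171 + 969 + 3876 + 11628 + 27132 + 1
     = 43797.

43797


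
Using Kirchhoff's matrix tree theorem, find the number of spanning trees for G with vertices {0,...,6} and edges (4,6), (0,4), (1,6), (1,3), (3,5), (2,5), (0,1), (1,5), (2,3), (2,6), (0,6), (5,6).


By Kirchhoff's matrix tree theorem, the number of spanning trees equals
the determinant of any cofactor of the Laplacian matrix L.
G has 7 vertices and 12 edges.
Computing the (6 x 6) cofactor determinant gives 297.

297


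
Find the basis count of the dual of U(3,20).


The dual of U(r,n) is U(n-r, n) = U(17,20).
Bases of U(17,20) are all (17)-element subsets.
|B(M*)| = C(20,17) = 1140.

1140


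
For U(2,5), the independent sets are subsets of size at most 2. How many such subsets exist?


Independent sets of U(2,5) are all subsets of size <= 2.
Count = C(5,0) + C(5,1) + C(5,2)
     = 1 + 5 + 10
     = 16.

16


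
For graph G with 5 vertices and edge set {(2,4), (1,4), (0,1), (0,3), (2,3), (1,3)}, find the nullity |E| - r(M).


Cycle rank (nullity) = |E| - r(M) = |E| - (|V| - c).
|E| = 6, |V| = 5, c = 1.
Nullity = 6 - (5 - 1) = 6 - 4 = 2.

2


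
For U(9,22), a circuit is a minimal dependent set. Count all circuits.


In U(9,22), circuits are the (10)-element subsets.
Any set of 10 elements is dependent, and removing any one element gives
an independent set of size 9, so it is a minimal dependent set.
Number of circuits = (22 choose 10) = 646646.

646646


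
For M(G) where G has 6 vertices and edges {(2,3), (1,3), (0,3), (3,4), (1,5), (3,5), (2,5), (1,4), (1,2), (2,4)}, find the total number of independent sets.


An independent set in a graphic matroid is an acyclic edge subset.
G has 6 vertices and 10 edges.
Enumerate all 2^10 = 1024 subsets, checking for acyclicity.
Total independent sets = 396.

396


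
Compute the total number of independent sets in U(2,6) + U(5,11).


For a direct sum, |I(M1+M2)| = |I(M1)| * |I(M2)|.
|I(U(2,6))| = sum C(6,k) for k=0..2 = 22.
|I(U(5,11))| = sum C(11,k) for k=0..5 = 1024.
Total = 22 * 1024 = 22528.

22528


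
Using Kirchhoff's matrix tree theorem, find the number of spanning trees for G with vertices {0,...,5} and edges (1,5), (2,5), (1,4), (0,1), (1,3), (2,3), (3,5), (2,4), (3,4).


By Kirchhoff's matrix tree theorem, the number of spanning trees equals
the determinant of any cofactor of the Laplacian matrix L.
G has 6 vertices and 9 edges.
Computing the (5 x 5) cofactor determinant gives 45.

45


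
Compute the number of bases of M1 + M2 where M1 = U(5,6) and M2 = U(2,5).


Bases of a direct sum M1 + M2: |B| = |B(M1)| * |B(M2)|.
|B(U(5,6))| = C(6,5) = 6.
|B(U(2,5))| = C(5,2) = 10.
Total bases = 6 * 10 = 60.

60


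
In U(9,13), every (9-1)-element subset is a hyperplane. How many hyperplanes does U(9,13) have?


Hyperplanes of U(9,13) are flats of rank 8.
In a uniform matroid, these are exactly the (8)-element subsets.
Count = C(13,8) = 13! / (8! * 5!) = 1287.

1287


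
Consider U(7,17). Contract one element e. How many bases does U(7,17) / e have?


Contracting e from U(7,17) gives U(6,16).
Bases of U(6,16) = (16 choose 6) = 8008.

8008


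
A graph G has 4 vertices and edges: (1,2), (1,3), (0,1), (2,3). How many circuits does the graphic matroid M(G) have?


A circuit in a graphic matroid = edge set of a simple cycle.
G has 4 vertices and 4 edges.
Enumerating all minimal edge subsets forming cycles...
Total circuits found: 1.

1


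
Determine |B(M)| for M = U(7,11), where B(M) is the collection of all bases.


Bases of U(7,11) are all 7-element subsets of the 11-element ground set.
Number of bases = C(11,7).
(11 choose 7) = 330.

330


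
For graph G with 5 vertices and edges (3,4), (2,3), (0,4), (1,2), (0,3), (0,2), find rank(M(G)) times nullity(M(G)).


r(M) = |V| - c = 5 - 1 = 4.
nullity = |E| - r(M) = 6 - 4 = 2.
Product = 4 * 2 = 8.

8


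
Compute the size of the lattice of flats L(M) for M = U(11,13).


Flats of U(11,13): every subset of size < 11 is a flat, plus E itself.
Count = C(13,0) + C(13,1) + C(13,2) + C(13,3) + C(13,4) + C(13,5) + C(13,6) + C(13,7) + C(13,8) + C(13,9) + C(13,10) + 1
     = 1 + 13 + 78 + 286 + 715 + 1287 + 1716 + 1716 + 1287 + 715 + 286 + 1
     = 8101.

8101


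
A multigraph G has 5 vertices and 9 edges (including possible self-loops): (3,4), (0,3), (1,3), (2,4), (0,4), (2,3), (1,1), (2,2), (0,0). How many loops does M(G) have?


In a graphic matroid, a loop is a self-loop edge (u,u) with rank 0.
Examining all 9 edges for self-loops...
Self-loops found: (1,1), (2,2), (0,0)
Number of loops = 3.

3


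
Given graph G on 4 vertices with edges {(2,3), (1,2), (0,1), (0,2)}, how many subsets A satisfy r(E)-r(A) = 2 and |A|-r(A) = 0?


R(x,y) = sum over A in 2^E of x^(r(E)-r(A)) * y^(|A|-r(A)).
G has 4 vertices, 4 edges. r(E) = 3.
Enumerate all 2^4 = 16 subsets.
Count subsets with r(E)-r(A)=2 and |A|-r(A)=0: 4.

4


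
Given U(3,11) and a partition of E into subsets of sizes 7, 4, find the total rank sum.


r(Ai) = min(|Ai|, 3) for each part.
Sum = min(7,3) + min(4,3)
    = 3 + 3
    = 6.

6


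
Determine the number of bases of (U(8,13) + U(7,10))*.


(M1+M2)* = M1* + M2*.
M1* = U(5,13), bases: C(13,5) = 1287.
M2* = U(3,10), bases: C(10,3) = 120.
|B(M*)| = 1287 * 120 = 154440.

154440


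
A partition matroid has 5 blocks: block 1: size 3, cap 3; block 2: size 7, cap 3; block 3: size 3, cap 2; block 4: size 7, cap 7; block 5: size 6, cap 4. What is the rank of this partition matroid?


Rank of a partition matroid = sum of min(|Si|, ci) for each block.
= min(3,3) + min(7,3) + min(3,2) + min(7,7) + min(6,4)
= 3 + 3 + 2 + 7 + 4
= 19.

19


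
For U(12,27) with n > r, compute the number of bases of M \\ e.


Deleting e from U(12,27) gives U(12,26) since n > r.
Bases of U(12,26) = (26 choose 12) = 9657700.

9657700


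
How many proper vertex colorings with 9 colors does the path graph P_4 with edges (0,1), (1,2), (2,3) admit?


P(P_4, k) = k * (k-1)^(3).
P(9) = 9 * 8^3 = 9 * 512 = 4608.

4608


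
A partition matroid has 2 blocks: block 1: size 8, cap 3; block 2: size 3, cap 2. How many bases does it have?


A basis picks exactly ci elements from block i.
Number of bases = product of C(|Si|, ci).
= C(8,3) * C(3,2)
= 56 * 3
= 168.

168


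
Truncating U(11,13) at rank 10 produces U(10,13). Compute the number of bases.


Truncating U(11,13) to rank 10 gives U(10,13).
Bases of U(10,13) are all 10-element subsets of 13 elements.
Number of bases = (13 choose 10) = 286.

286


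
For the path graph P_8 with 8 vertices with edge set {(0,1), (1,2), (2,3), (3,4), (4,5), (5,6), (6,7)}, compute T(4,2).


A path on 8 vertices is a tree with 7 edges.
T(x,y) = x^(7) for any tree.
T(4,2) = 4^7 = 16384.

16384


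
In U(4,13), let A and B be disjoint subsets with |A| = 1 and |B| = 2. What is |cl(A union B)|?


|A union B| = 1 + 2 = 3 (disjoint).
In U(4,13), cl(S) = S if |S| < 4, else cl(S) = E.
Since 3 < 4, cl(A union B) = A union B.
|cl(A union B)| = 3.

3


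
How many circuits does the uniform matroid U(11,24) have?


In U(11,24), circuits are the (12)-element subsets.
Any set of 12 elements is dependent, and removing any one element gives
an independent set of size 11, so it is a minimal dependent set.
Number of circuits = C(24,12) = 2704156.

2704156


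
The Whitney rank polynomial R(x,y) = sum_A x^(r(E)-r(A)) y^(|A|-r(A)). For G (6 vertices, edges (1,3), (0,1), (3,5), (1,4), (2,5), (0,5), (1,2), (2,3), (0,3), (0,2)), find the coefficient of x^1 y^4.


R(x,y) = sum over A in 2^E of x^(r(E)-r(A)) * y^(|A|-r(A)).
G has 6 vertices, 10 edges. r(E) = 5.
Enumerate all 2^10 = 1024 subsets.
Count subsets with r(E)-r(A)=1 and |A|-r(A)=4: 9.

9


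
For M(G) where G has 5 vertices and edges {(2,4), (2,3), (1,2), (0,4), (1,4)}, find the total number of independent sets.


An independent set in a graphic matroid is an acyclic edge subset.
G has 5 vertices and 5 edges.
Enumerate all 2^5 = 32 subsets, checking for acyclicity.
Total independent sets = 28.

28


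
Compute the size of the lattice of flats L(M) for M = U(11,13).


Flats of U(11,13): every subset of size < 11 is a flat, plus E itself.
Count = (13 choose 0) + (13 choose 1) + (13 choose 2) + (13 choose 3) + (13 choose 4) + (13 choose 5) + (13 choose 6) + (13 choose 7) + (13 choose 8) + (13 choose 9) + (13 choose 10) + 1
     = 1 + 13 + 78 + 286 + 715 + 1287 + 1716 + 1716 + 1287 + 715 + 286 + 1
     = 8101.

8101


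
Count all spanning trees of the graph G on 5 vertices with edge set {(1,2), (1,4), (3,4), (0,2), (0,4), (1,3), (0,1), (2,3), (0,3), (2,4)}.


By Kirchhoff's matrix tree theorem, the number of spanning trees equals
the determinant of any cofactor of the Laplacian matrix L.
G has 5 vertices and 10 edges.
Computing the (4 x 4) cofactor determinant gives 125.

125


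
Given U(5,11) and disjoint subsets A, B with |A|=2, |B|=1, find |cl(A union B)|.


|A union B| = 2 + 1 = 3 (disjoint).
In U(5,11), cl(S) = S if |S| < 5, else cl(S) = E.
Since 3 < 5, cl(A union B) = A union B.
|cl(A union B)| = 3.

3


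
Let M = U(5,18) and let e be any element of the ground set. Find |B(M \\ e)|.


Deleting e from U(5,18) gives U(5,17) since n > r.
Bases of U(5,17) = C(17,5) = 17! / (5! * 12!) = 6188.

6188


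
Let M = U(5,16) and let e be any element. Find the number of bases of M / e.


Contracting e from U(5,16) gives U(4,15).
Bases of U(4,15) = C(15,4) = (15 * 14 * 13 * 12) / (1 * 2 * 3 * 4) = 1365.

1365


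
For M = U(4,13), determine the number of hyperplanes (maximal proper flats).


Hyperplanes of U(4,13) are flats of rank 3.
In a uniform matroid, these are exactly the (3)-element subsets.
Count = (13 choose 3) = 286.

286


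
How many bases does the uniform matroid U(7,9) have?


Bases of U(7,9) are all 7-element subsets of the 9-element ground set.
Number of bases = C(9,7).
C(9,7) = 36.

36


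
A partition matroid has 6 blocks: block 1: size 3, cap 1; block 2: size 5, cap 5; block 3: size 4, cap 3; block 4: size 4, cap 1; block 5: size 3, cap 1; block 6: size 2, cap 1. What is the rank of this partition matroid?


Rank of a partition matroid = sum of min(|Si|, ci) for each block.
= min(3,1) + min(5,5) + min(4,3) + min(4,1) + min(3,1) + min(2,1)
= 1 + 5 + 3 + 1 + 1 + 1
= 12.

12


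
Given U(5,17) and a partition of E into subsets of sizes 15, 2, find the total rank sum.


r(Ai) = min(|Ai|, 5) for each part.
Sum = min(15,5) + min(2,5)
    = 5 + 2
    = 7.

7


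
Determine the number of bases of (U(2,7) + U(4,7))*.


(M1+M2)* = M1* + M2*.
M1* = U(5,7), bases: C(7,5) = 21.
M2* = U(3,7), bases: C(7,3) = 35.
|B(M*)| = 21 * 35 = 735.

735


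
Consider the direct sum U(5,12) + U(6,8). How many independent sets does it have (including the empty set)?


For a direct sum, |I(M1+M2)| = |I(M1)| * |I(M2)|.
|I(U(5,12))| = sum C(12,k) for k=0..5 = 1586.
|I(U(6,8))| = sum C(8,k) for k=0..6 = 247.
Total = 1586 * 247 = 391742.

391742


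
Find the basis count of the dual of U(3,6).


The dual of U(r,n) is U(n-r, n) = U(3,6).
Bases of U(3,6) are all (3)-element subsets.
|B(M*)| = (6 choose 3) = 20.

20


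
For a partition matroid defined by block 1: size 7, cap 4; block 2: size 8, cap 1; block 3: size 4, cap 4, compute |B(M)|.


A basis picks exactly ci elements from block i.
Number of bases = product of C(|Si|, ci).
= C(7,4) * C(8,1) * C(4,4)
= 35 * 8 * 1
= 280.

280


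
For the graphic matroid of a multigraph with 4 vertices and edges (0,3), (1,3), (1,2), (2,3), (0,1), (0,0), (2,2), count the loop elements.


In a graphic matroid, a loop is a self-loop edge (u,u) with rank 0.
Examining all 7 edges for self-loops...
Self-loops found: (0,0), (2,2)
Number of loops = 2.

2


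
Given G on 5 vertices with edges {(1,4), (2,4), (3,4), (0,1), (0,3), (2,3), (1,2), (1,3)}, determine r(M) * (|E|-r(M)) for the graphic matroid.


r(M) = |V| - c = 5 - 1 = 4.
nullity = |E| - r(M) = 8 - 4 = 4.
Product = 4 * 4 = 16.

16


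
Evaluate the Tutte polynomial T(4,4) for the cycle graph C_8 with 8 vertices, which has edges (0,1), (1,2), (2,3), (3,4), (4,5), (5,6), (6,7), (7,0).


T(C_8; x,y) = x + x^2 + ... + x^(7) + y.
T(4,4) = 4^1 + 4^2 + 4^3 + 4^4 + 4^5 + 4^6 + 4^7 + 4
= 4 + 16 + 64 + 256 + 1024 + 4096 + 16384 + 4
= 21848.

21848


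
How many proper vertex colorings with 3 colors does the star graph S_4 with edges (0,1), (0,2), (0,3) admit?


P(tree, k) = k * (k-1)^(3) for any tree on 4 vertices.
P(3) = 3 * 2^3 = 3 * 8 = 24.

24


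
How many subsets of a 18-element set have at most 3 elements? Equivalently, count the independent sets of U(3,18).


Independent sets of U(3,18) are all subsets of size <= 3.
Count = C(18,0) + C(18,1) + C(18,2) + C(18,3)
     = 1 + 18 + 153 + 816
     = 988.

988


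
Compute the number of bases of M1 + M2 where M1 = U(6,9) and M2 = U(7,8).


Bases of a direct sum M1 + M2: |B| = |B(M1)| * |B(M2)|.
|B(U(6,9))| = C(9,6) = 84.
|B(U(7,8))| = C(8,7) = 8.
Total bases = 84 * 8 = 672.

672


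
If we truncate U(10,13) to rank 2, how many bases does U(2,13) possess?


Truncating U(10,13) to rank 2 gives U(2,13).
Bases of U(2,13) are all 2-element subsets of 13 elements.
Number of bases = C(13,2) = 13! / (2! * 11!) = 78.

78


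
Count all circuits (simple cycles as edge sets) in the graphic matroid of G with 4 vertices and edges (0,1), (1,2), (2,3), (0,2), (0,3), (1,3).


A circuit in a graphic matroid = edge set of a simple cycle.
G has 4 vertices and 6 edges.
Enumerating all minimal edge subsets forming cycles...
Total circuits found: 7.

7


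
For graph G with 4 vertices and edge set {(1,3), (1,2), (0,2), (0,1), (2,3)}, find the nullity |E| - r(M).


Cycle rank (nullity) = |E| - r(M) = |E| - (|V| - c).
|E| = 5, |V| = 4, c = 1.
Nullity = 5 - (4 - 1) = 5 - 3 = 2.

2


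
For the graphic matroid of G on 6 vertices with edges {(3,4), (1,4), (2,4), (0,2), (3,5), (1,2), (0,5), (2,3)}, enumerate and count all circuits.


A circuit in a graphic matroid = edge set of a simple cycle.
G has 6 vertices and 8 edges.
Enumerating all minimal edge subsets forming cycles...
Total circuits found: 6.

6


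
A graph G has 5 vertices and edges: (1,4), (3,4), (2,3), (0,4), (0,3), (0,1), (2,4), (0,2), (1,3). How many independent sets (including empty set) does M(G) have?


An independent set in a graphic matroid is an acyclic edge subset.
G has 5 vertices and 9 edges.
Enumerate all 2^9 = 512 subsets, checking for acyclicity.
Total independent sets = 198.

198


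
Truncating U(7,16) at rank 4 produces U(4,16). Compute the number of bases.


Truncating U(7,16) to rank 4 gives U(4,16).
Bases of U(4,16) are all 4-element subsets of 16 elements.
Number of bases = C(16,4) = 16! / (4! * 12!) = 1820.

1820


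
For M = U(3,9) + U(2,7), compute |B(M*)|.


(M1+M2)* = M1* + M2*.
M1* = U(6,9), bases: C(9,6) = 84.
M2* = U(5,7), bases: C(7,5) = 21.
|B(M*)| = 84 * 21 = 1764.

1764


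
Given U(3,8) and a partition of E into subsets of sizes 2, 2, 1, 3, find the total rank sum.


r(Ai) = min(|Ai|, 3) for each part.
Sum = min(2,3) + min(2,3) + min(1,3) + min(3,3)
    = 2 + 2 + 1 + 3
    = 8.

8


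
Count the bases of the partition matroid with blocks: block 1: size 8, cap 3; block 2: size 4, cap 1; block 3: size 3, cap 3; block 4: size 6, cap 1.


A basis picks exactly ci elements from block i.
Number of bases = product of C(|Si|, ci).
= C(8,3) * C(4,1) * C(3,3) * C(6,1)
= 56 * 4 * 1 * 6
= 1344.

1344


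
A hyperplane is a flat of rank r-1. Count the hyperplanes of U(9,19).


Hyperplanes of U(9,19) are flats of rank 8.
In a uniform matroid, these are exactly the (8)-element subsets.
Count = C(19,8) = 19! / (8! * 11!) = 75582.

75582


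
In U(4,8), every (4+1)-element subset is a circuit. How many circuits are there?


In U(4,8), circuits are the (5)-element subsets.
Any set of 5 elements is dependent, and removing any one element gives
an independent set of size 4, so it is a minimal dependent set.
Number of circuits = (8 choose 5) = 56.

56


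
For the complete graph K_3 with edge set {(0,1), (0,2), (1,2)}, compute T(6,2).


T(K_3; x,y) = x^2 + x + y.
T(6,2) = 36 + 6 + 2 = 44.

44


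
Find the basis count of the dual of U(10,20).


The dual of U(r,n) is U(n-r, n) = U(10,20).
Bases of U(10,20) are all (10)-element subsets.
|B(M*)| = C(20,10) = 184756.

184756


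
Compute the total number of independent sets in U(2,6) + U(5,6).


For a direct sum, |I(M1+M2)| = |I(M1)| * |I(M2)|.
|I(U(2,6))| = sum C(6,k) for k=0..2 = 22.
|I(U(5,6))| = sum C(6,k) for k=0..5 = 63.
Total = 22 * 63 = 1386.

1386


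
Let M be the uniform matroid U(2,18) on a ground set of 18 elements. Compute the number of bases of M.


Bases of U(2,18) are all 2-element subsets of the 18-element ground set.
Number of bases = C(18,2).
(18 choose 2) = 153.

153


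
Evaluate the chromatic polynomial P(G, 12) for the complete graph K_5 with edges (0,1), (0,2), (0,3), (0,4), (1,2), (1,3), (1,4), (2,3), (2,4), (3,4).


P(K_5, k) = k(k-1)(k-2)...(k-4).
P(12) = (12) * (11) * (10) * (9) * (8) = 95040.

95040
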